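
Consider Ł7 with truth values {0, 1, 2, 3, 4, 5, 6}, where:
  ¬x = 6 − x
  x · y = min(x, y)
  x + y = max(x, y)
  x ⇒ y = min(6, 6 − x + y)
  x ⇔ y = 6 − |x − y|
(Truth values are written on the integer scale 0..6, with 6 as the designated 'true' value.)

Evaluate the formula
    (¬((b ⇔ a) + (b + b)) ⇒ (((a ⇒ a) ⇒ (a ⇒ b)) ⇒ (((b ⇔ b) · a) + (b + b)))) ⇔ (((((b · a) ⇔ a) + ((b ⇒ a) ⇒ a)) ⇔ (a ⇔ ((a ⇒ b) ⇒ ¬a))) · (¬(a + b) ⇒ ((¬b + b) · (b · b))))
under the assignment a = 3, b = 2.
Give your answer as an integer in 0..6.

b ⇔ a = 2 ⇔ 3 = 5
b + b = 2 + 2 = 2
(b ⇔ a) + (b + b) = 5 + 2 = 5
¬((b ⇔ a) + (b + b)) = ¬5 = 1
a ⇒ a = 3 ⇒ 3 = 6
a ⇒ b = 3 ⇒ 2 = 5
(a ⇒ a) ⇒ (a ⇒ b) = 6 ⇒ 5 = 5
b ⇔ b = 2 ⇔ 2 = 6
(b ⇔ b) · a = 6 · 3 = 3
b + b = 2 + 2 = 2
((b ⇔ b) · a) + (b + b) = 3 + 2 = 3
((a ⇒ a) ⇒ (a ⇒ b)) ⇒ (((b ⇔ b) · a) + (b + b)) = 5 ⇒ 3 = 4
¬((b ⇔ a) + (b + b)) ⇒ (((a ⇒ a) ⇒ (a ⇒ b)) ⇒ (((b ⇔ b) · a) + (b + b))) = 1 ⇒ 4 = 6
b · a = 2 · 3 = 2
(b · a) ⇔ a = 2 ⇔ 3 = 5
b ⇒ a = 2 ⇒ 3 = 6
(b ⇒ a) ⇒ a = 6 ⇒ 3 = 3
((b · a) ⇔ a) + ((b ⇒ a) ⇒ a) = 5 + 3 = 5
a ⇒ b = 3 ⇒ 2 = 5
¬a = ¬3 = 3
(a ⇒ b) ⇒ ¬a = 5 ⇒ 3 = 4
a ⇔ ((a ⇒ b) ⇒ ¬a) = 3 ⇔ 4 = 5
(((b · a) ⇔ a) + ((b ⇒ a) ⇒ a)) ⇔ (a ⇔ ((a ⇒ b) ⇒ ¬a)) = 5 ⇔ 5 = 6
a + b = 3 + 2 = 3
¬(a + b) = ¬3 = 3
¬b = ¬2 = 4
¬b + b = 4 + 2 = 4
b · b = 2 · 2 = 2
(¬b + b) · (b · b) = 4 · 2 = 2
¬(a + b) ⇒ ((¬b + b) · (b · b)) = 3 ⇒ 2 = 5
((((b · a) ⇔ a) + ((b ⇒ a) ⇒ a)) ⇔ (a ⇔ ((a ⇒ b) ⇒ ¬a))) · (¬(a + b) ⇒ ((¬b + b) · (b · b))) = 6 · 5 = 5
(¬((b ⇔ a) + (b + b)) ⇒ (((a ⇒ a) ⇒ (a ⇒ b)) ⇒ (((b ⇔ b) · a) + (b + b)))) ⇔ (((((b · a) ⇔ a) + ((b ⇒ a) ⇒ a)) ⇔ (a ⇔ ((a ⇒ b) ⇒ ¬a))) · (¬(a + b) ⇒ ((¬b + b) · (b · b)))) = 6 ⇔ 5 = 5

5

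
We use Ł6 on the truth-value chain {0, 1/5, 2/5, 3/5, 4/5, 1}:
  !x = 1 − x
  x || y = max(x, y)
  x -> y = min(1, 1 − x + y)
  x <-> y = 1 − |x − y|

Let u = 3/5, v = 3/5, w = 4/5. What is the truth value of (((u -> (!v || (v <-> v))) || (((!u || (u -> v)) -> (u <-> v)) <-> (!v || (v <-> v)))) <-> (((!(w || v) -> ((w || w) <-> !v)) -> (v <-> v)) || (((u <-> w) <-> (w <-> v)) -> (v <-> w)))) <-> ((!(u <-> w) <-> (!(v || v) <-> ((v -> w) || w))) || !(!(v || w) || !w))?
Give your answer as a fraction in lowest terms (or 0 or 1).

4/5

!v = !3/5 = 2/5
v <-> v = 3/5 <-> 3/5 = 1
!v || (v <-> v) = 2/5 || 1 = 1
u -> (!v || (v <-> v)) = 3/5 -> 1 = 1
!u = !3/5 = 2/5
u -> v = 3/5 -> 3/5 = 1
!u || (u -> v) = 2/5 || 1 = 1
u <-> v = 3/5 <-> 3/5 = 1
(!u || (u -> v)) -> (u <-> v) = 1 -> 1 = 1
!v = !3/5 = 2/5
v <-> v = 3/5 <-> 3/5 = 1
!v || (v <-> v) = 2/5 || 1 = 1
((!u || (u -> v)) -> (u <-> v)) <-> (!v || (v <-> v)) = 1 <-> 1 = 1
(u -> (!v || (v <-> v))) || (((!u || (u -> v)) -> (u <-> v)) <-> (!v || (v <-> v))) = 1 || 1 = 1
w || v = 4/5 || 3/5 = 4/5
!(w || v) = !4/5 = 1/5
w || w = 4/5 || 4/5 = 4/5
!v = !3/5 = 2/5
(w || w) <-> !v = 4/5 <-> 2/5 = 3/5
!(w || v) -> ((w || w) <-> !v) = 1/5 -> 3/5 = 1
v <-> v = 3/5 <-> 3/5 = 1
(!(w || v) -> ((w || w) <-> !v)) -> (v <-> v) = 1 -> 1 = 1
u <-> w = 3/5 <-> 4/5 = 4/5
w <-> v = 4/5 <-> 3/5 = 4/5
(u <-> w) <-> (w <-> v) = 4/5 <-> 4/5 = 1
v <-> w = 3/5 <-> 4/5 = 4/5
((u <-> w) <-> (w <-> v)) -> (v <-> w) = 1 -> 4/5 = 4/5
((!(w || v) -> ((w || w) <-> !v)) -> (v <-> v)) || (((u <-> w) <-> (w <-> v)) -> (v <-> w)) = 1 || 4/5 = 1
((u -> (!v || (v <-> v))) || (((!u || (u -> v)) -> (u <-> v)) <-> (!v || (v <-> v)))) <-> (((!(w || v) -> ((w || w) <-> !v)) -> (v <-> v)) || (((u <-> w) <-> (w <-> v)) -> (v <-> w))) = 1 <-> 1 = 1
u <-> w = 3/5 <-> 4/5 = 4/5
!(u <-> w) = !4/5 = 1/5
v || v = 3/5 || 3/5 = 3/5
!(v || v) = !3/5 = 2/5
v -> w = 3/5 -> 4/5 = 1
(v -> w) || w = 1 || 4/5 = 1
!(v || v) <-> ((v -> w) || w) = 2/5 <-> 1 = 2/5
!(u <-> w) <-> (!(v || v) <-> ((v -> w) || w)) = 1/5 <-> 2/5 = 4/5
v || w = 3/5 || 4/5 = 4/5
!(v || w) = !4/5 = 1/5
!w = !4/5 = 1/5
!(v || w) || !w = 1/5 || 1/5 = 1/5
!(!(v || w) || !w) = !1/5 = 4/5
(!(u <-> w) <-> (!(v || v) <-> ((v -> w) || w))) || !(!(v || w) || !w) = 4/5 || 4/5 = 4/5
(((u -> (!v || (v <-> v))) || (((!u || (u -> v)) -> (u <-> v)) <-> (!v || (v <-> v)))) <-> (((!(w || v) -> ((w || w) <-> !v)) -> (v <-> v)) || (((u <-> w) <-> (w <-> v)) -> (v <-> w)))) <-> ((!(u <-> w) <-> (!(v || v) <-> ((v -> w) || w))) || !(!(v || w) || !w)) = 1 <-> 4/5 = 4/5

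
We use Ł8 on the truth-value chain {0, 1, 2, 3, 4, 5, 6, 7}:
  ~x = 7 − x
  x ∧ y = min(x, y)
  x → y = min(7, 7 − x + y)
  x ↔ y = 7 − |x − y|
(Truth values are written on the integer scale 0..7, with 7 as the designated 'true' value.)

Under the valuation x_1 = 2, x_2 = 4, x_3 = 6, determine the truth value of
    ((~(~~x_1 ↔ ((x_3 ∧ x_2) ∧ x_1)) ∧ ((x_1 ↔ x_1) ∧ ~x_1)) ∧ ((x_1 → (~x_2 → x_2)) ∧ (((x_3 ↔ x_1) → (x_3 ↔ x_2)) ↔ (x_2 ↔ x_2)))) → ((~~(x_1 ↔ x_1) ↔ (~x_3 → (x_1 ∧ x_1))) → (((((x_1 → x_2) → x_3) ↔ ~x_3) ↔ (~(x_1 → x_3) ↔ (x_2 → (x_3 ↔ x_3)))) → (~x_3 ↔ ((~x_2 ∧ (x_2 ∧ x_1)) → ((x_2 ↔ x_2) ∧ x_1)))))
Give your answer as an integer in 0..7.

~x_1 = ~2 = 5
~~x_1 = ~5 = 2
x_3 ∧ x_2 = 6 ∧ 4 = 4
(x_3 ∧ x_2) ∧ x_1 = 4 ∧ 2 = 2
~~x_1 ↔ ((x_3 ∧ x_2) ∧ x_1) = 2 ↔ 2 = 7
~(~~x_1 ↔ ((x_3 ∧ x_2) ∧ x_1)) = ~7 = 0
x_1 ↔ x_1 = 2 ↔ 2 = 7
~x_1 = ~2 = 5
(x_1 ↔ x_1) ∧ ~x_1 = 7 ∧ 5 = 5
~(~~x_1 ↔ ((x_3 ∧ x_2) ∧ x_1)) ∧ ((x_1 ↔ x_1) ∧ ~x_1) = 0 ∧ 5 = 0
~x_2 = ~4 = 3
~x_2 → x_2 = 3 → 4 = 7
x_1 → (~x_2 → x_2) = 2 → 7 = 7
x_3 ↔ x_1 = 6 ↔ 2 = 3
x_3 ↔ x_2 = 6 ↔ 4 = 5
(x_3 ↔ x_1) → (x_3 ↔ x_2) = 3 → 5 = 7
x_2 ↔ x_2 = 4 ↔ 4 = 7
((x_3 ↔ x_1) → (x_3 ↔ x_2)) ↔ (x_2 ↔ x_2) = 7 ↔ 7 = 7
(x_1 → (~x_2 → x_2)) ∧ (((x_3 ↔ x_1) → (x_3 ↔ x_2)) ↔ (x_2 ↔ x_2)) = 7 ∧ 7 = 7
(~(~~x_1 ↔ ((x_3 ∧ x_2) ∧ x_1)) ∧ ((x_1 ↔ x_1) ∧ ~x_1)) ∧ ((x_1 → (~x_2 → x_2)) ∧ (((x_3 ↔ x_1) → (x_3 ↔ x_2)) ↔ (x_2 ↔ x_2))) = 0 ∧ 7 = 0
x_1 ↔ x_1 = 2 ↔ 2 = 7
~(x_1 ↔ x_1) = ~7 = 0
~~(x_1 ↔ x_1) = ~0 = 7
~x_3 = ~6 = 1
x_1 ∧ x_1 = 2 ∧ 2 = 2
~x_3 → (x_1 ∧ x_1) = 1 → 2 = 7
~~(x_1 ↔ x_1) ↔ (~x_3 → (x_1 ∧ x_1)) = 7 ↔ 7 = 7
x_1 → x_2 = 2 → 4 = 7
(x_1 → x_2) → x_3 = 7 → 6 = 6
~x_3 = ~6 = 1
((x_1 → x_2) → x_3) ↔ ~x_3 = 6 ↔ 1 = 2
x_1 → x_3 = 2 → 6 = 7
~(x_1 → x_3) = ~7 = 0
x_3 ↔ x_3 = 6 ↔ 6 = 7
x_2 → (x_3 ↔ x_3) = 4 → 7 = 7
~(x_1 → x_3) ↔ (x_2 → (x_3 ↔ x_3)) = 0 ↔ 7 = 0
(((x_1 → x_2) → x_3) ↔ ~x_3) ↔ (~(x_1 → x_3) ↔ (x_2 → (x_3 ↔ x_3))) = 2 ↔ 0 = 5
~x_3 = ~6 = 1
~x_2 = ~4 = 3
x_2 ∧ x_1 = 4 ∧ 2 = 2
~x_2 ∧ (x_2 ∧ x_1) = 3 ∧ 2 = 2
x_2 ↔ x_2 = 4 ↔ 4 = 7
(x_2 ↔ x_2) ∧ x_1 = 7 ∧ 2 = 2
(~x_2 ∧ (x_2 ∧ x_1)) → ((x_2 ↔ x_2) ∧ x_1) = 2 → 2 = 7
~x_3 ↔ ((~x_2 ∧ (x_2 ∧ x_1)) → ((x_2 ↔ x_2) ∧ x_1)) = 1 ↔ 7 = 1
((((x_1 → x_2) → x_3) ↔ ~x_3) ↔ (~(x_1 → x_3) ↔ (x_2 → (x_3 ↔ x_3)))) → (~x_3 ↔ ((~x_2 ∧ (x_2 ∧ x_1)) → ((x_2 ↔ x_2) ∧ x_1))) = 5 → 1 = 3
(~~(x_1 ↔ x_1) ↔ (~x_3 → (x_1 ∧ x_1))) → (((((x_1 → x_2) → x_3) ↔ ~x_3) ↔ (~(x_1 → x_3) ↔ (x_2 → (x_3 ↔ x_3)))) → (~x_3 ↔ ((~x_2 ∧ (x_2 ∧ x_1)) → ((x_2 ↔ x_2) ∧ x_1)))) = 7 → 3 = 3
((~(~~x_1 ↔ ((x_3 ∧ x_2) ∧ x_1)) ∧ ((x_1 ↔ x_1) ∧ ~x_1)) ∧ ((x_1 → (~x_2 → x_2)) ∧ (((x_3 ↔ x_1) → (x_3 ↔ x_2)) ↔ (x_2 ↔ x_2)))) → ((~~(x_1 ↔ x_1) ↔ (~x_3 → (x_1 ∧ x_1))) → (((((x_1 → x_2) → x_3) ↔ ~x_3) ↔ (~(x_1 → x_3) ↔ (x_2 → (x_3 ↔ x_3)))) → (~x_3 ↔ ((~x_2 ∧ (x_2 ∧ x_1)) → ((x_2 ↔ x_2) ∧ x_1))))) = 0 → 3 = 7

7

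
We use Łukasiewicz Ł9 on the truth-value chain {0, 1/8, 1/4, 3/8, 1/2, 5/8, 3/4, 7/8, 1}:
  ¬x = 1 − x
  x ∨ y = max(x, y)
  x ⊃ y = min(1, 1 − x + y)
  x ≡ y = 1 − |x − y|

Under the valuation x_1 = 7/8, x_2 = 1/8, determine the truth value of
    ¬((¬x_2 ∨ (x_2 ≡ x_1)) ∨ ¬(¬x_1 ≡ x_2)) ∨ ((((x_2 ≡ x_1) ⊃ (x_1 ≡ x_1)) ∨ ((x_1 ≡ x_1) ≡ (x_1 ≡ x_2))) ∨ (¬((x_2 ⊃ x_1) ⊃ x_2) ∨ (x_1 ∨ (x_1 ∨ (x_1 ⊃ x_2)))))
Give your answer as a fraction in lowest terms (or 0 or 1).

1

¬x_2 = ¬1/8 = 7/8
x_2 ≡ x_1 = 1/8 ≡ 7/8 = 1/4
¬x_2 ∨ (x_2 ≡ x_1) = 7/8 ∨ 1/4 = 7/8
¬x_1 = ¬7/8 = 1/8
¬x_1 ≡ x_2 = 1/8 ≡ 1/8 = 1
¬(¬x_1 ≡ x_2) = ¬1 = 0
(¬x_2 ∨ (x_2 ≡ x_1)) ∨ ¬(¬x_1 ≡ x_2) = 7/8 ∨ 0 = 7/8
¬((¬x_2 ∨ (x_2 ≡ x_1)) ∨ ¬(¬x_1 ≡ x_2)) = ¬7/8 = 1/8
x_2 ≡ x_1 = 1/8 ≡ 7/8 = 1/4
x_1 ≡ x_1 = 7/8 ≡ 7/8 = 1
(x_2 ≡ x_1) ⊃ (x_1 ≡ x_1) = 1/4 ⊃ 1 = 1
x_1 ≡ x_1 = 7/8 ≡ 7/8 = 1
x_1 ≡ x_2 = 7/8 ≡ 1/8 = 1/4
(x_1 ≡ x_1) ≡ (x_1 ≡ x_2) = 1 ≡ 1/4 = 1/4
((x_2 ≡ x_1) ⊃ (x_1 ≡ x_1)) ∨ ((x_1 ≡ x_1) ≡ (x_1 ≡ x_2)) = 1 ∨ 1/4 = 1
x_2 ⊃ x_1 = 1/8 ⊃ 7/8 = 1
(x_2 ⊃ x_1) ⊃ x_2 = 1 ⊃ 1/8 = 1/8
¬((x_2 ⊃ x_1) ⊃ x_2) = ¬1/8 = 7/8
x_1 ⊃ x_2 = 7/8 ⊃ 1/8 = 1/4
x_1 ∨ (x_1 ⊃ x_2) = 7/8 ∨ 1/4 = 7/8
x_1 ∨ (x_1 ∨ (x_1 ⊃ x_2)) = 7/8 ∨ 7/8 = 7/8
¬((x_2 ⊃ x_1) ⊃ x_2) ∨ (x_1 ∨ (x_1 ∨ (x_1 ⊃ x_2))) = 7/8 ∨ 7/8 = 7/8
(((x_2 ≡ x_1) ⊃ (x_1 ≡ x_1)) ∨ ((x_1 ≡ x_1) ≡ (x_1 ≡ x_2))) ∨ (¬((x_2 ⊃ x_1) ⊃ x_2) ∨ (x_1 ∨ (x_1 ∨ (x_1 ⊃ x_2)))) = 1 ∨ 7/8 = 1
¬((¬x_2 ∨ (x_2 ≡ x_1)) ∨ ¬(¬x_1 ≡ x_2)) ∨ ((((x_2 ≡ x_1) ⊃ (x_1 ≡ x_1)) ∨ ((x_1 ≡ x_1) ≡ (x_1 ≡ x_2))) ∨ (¬((x_2 ⊃ x_1) ⊃ x_2) ∨ (x_1 ∨ (x_1 ∨ (x_1 ⊃ x_2))))) = 1/8 ∨ 1 = 1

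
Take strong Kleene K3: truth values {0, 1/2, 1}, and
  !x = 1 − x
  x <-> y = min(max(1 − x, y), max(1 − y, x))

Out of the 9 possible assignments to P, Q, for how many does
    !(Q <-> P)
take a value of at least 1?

P = 0, Q = 0 ↦ 0  <
P = 0, Q = 1/2 ↦ 1/2  <
P = 0, Q = 1 ↦ 1  ≥
P = 1/2, Q = 0 ↦ 1/2  <
P = 1/2, Q = 1/2 ↦ 1/2  <
P = 1/2, Q = 1 ↦ 1/2  <
P = 1, Q = 0 ↦ 1  ≥
P = 1, Q = 1/2 ↦ 1/2  <
P = 1, Q = 1 ↦ 0  <
So 2 of the 9 assignments meet the threshold.

2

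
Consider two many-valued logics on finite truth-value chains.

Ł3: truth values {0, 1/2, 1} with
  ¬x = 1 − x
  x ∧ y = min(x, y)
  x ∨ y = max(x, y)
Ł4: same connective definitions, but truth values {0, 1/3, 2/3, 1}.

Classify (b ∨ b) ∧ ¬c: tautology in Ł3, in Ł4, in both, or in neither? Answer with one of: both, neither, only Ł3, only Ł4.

In Ł3: at b = 0, c = 0 the value is 0 — not a tautology.
In Ł4: at b = 0, c = 0 the value is 0 — not a tautology.

neither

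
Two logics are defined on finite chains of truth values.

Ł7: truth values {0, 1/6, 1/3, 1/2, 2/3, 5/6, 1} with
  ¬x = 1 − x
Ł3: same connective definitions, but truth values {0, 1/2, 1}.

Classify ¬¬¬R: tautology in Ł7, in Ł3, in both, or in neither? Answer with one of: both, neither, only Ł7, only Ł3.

In Ł7: at R = 1/6 the value is 5/6 — not a tautology.
In Ł3: at R = 1/2 the value is 1/2 — not a tautology.

neither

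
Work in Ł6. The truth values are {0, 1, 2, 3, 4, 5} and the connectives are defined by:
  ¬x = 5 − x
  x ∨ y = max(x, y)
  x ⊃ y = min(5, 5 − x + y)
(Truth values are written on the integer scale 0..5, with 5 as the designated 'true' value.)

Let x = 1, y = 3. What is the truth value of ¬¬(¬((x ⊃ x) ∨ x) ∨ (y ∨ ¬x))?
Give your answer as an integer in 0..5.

x ⊃ x = 1 ⊃ 1 = 5
(x ⊃ x) ∨ x = 5 ∨ 1 = 5
¬((x ⊃ x) ∨ x) = ¬5 = 0
¬x = ¬1 = 4
y ∨ ¬x = 3 ∨ 4 = 4
¬((x ⊃ x) ∨ x) ∨ (y ∨ ¬x) = 0 ∨ 4 = 4
¬(¬((x ⊃ x) ∨ x) ∨ (y ∨ ¬x)) = ¬4 = 1
¬¬(¬((x ⊃ x) ∨ x) ∨ (y ∨ ¬x)) = ¬1 = 4

4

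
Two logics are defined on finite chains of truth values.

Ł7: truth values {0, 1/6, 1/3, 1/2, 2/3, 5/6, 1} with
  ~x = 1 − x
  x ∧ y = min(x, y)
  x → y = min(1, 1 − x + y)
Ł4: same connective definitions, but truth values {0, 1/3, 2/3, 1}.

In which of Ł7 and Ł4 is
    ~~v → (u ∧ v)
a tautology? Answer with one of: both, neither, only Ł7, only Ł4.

In Ł7: at u = 0, v = 1/6 the value is 5/6 — not a tautology.
In Ł4: at u = 0, v = 1/3 the value is 2/3 — not a tautology.

neither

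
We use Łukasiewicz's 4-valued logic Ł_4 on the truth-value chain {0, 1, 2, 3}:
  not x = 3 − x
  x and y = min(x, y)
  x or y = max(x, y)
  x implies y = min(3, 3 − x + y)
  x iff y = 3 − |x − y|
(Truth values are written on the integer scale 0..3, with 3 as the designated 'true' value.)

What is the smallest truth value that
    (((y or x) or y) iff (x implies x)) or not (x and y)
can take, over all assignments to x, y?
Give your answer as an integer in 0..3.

Take x = 1, y = 1:
y or x = 1 or 1 = 1
(y or x) or y = 1 or 1 = 1
x implies x = 1 implies 1 = 3
((y or x) or y) iff (x implies x) = 1 iff 3 = 1
x and y = 1 and 1 = 1
not (x and y) = not 1 = 2
(((y or x) or y) iff (x implies x)) or not (x and y) = 1 or 2 = 2
No assignment yields a value below 2, so this is the minimum.

2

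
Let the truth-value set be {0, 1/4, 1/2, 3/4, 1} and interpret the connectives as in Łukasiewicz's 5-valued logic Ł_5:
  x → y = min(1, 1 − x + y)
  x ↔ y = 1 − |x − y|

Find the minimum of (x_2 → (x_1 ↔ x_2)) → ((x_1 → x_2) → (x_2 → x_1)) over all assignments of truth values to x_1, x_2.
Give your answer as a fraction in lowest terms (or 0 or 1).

1/2

Take x_1 = 0, x_2 = 1/2:
x_1 ↔ x_2 = 0 ↔ 1/2 = 1/2
x_2 → (x_1 ↔ x_2) = 1/2 → 1/2 = 1
x_1 → x_2 = 0 → 1/2 = 1
x_2 → x_1 = 1/2 → 0 = 1/2
(x_1 → x_2) → (x_2 → x_1) = 1 → 1/2 = 1/2
(x_2 → (x_1 ↔ x_2)) → ((x_1 → x_2) → (x_2 → x_1)) = 1 → 1/2 = 1/2
No assignment yields a value below 1/2, so this is the minimum.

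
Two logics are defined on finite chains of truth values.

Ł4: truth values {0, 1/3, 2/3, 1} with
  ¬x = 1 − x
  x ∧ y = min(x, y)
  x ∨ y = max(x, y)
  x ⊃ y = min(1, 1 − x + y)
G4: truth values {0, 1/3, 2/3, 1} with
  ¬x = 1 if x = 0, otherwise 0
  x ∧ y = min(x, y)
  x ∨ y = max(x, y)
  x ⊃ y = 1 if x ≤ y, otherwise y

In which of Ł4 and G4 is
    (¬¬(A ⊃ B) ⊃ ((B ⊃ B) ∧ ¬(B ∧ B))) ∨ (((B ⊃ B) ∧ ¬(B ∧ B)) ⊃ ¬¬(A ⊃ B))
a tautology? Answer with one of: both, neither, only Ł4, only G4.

In Ł4: every assignment gives 1 — tautology.
In G4: every assignment gives 1 — tautology.

both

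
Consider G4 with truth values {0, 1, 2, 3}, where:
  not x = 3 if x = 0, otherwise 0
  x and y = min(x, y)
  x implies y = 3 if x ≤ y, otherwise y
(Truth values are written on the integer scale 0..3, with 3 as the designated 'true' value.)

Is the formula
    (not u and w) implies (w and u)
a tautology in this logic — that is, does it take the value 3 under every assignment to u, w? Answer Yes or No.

No

Counterexample: take u = 0, w = 1.
not u = not 0 = 3
not u and w = 3 and 1 = 1
w and u = 1 and 0 = 0
(not u and w) implies (w and u) = 1 implies 0 = 0
This gives 0 ≠ 3.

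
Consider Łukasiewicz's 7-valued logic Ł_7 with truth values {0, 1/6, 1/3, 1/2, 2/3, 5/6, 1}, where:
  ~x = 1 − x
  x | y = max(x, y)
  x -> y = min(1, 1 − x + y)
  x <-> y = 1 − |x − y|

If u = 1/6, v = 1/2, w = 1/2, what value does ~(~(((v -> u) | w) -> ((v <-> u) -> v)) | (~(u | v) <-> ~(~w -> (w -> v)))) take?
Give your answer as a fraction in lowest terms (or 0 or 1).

v -> u = 1/2 -> 1/6 = 2/3
(v -> u) | w = 2/3 | 1/2 = 2/3
v <-> u = 1/2 <-> 1/6 = 2/3
(v <-> u) -> v = 2/3 -> 1/2 = 5/6
((v -> u) | w) -> ((v <-> u) -> v) = 2/3 -> 5/6 = 1
~(((v -> u) | w) -> ((v <-> u) -> v)) = ~1 = 0
u | v = 1/6 | 1/2 = 1/2
~(u | v) = ~1/2 = 1/2
~w = ~1/2 = 1/2
w -> v = 1/2 -> 1/2 = 1
~w -> (w -> v) = 1/2 -> 1 = 1
~(~w -> (w -> v)) = ~1 = 0
~(u | v) <-> ~(~w -> (w -> v)) = 1/2 <-> 0 = 1/2
~(((v -> u) | w) -> ((v <-> u) -> v)) | (~(u | v) <-> ~(~w -> (w -> v))) = 0 | 1/2 = 1/2
~(~(((v -> u) | w) -> ((v <-> u) -> v)) | (~(u | v) <-> ~(~w -> (w -> v)))) = ~1/2 = 1/2

1/2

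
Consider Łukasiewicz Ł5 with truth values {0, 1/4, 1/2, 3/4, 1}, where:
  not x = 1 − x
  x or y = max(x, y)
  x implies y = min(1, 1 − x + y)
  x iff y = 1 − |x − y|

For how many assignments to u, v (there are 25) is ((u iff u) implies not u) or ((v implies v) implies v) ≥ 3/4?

16

value 1: 9 assignments (counts)
value 3/4: 7 assignments (counts)
value 1/2: 5 assignments
value 1/4: 3 assignments
value 0: 1 assignment
So 16 of the 25 assignments meet the threshold.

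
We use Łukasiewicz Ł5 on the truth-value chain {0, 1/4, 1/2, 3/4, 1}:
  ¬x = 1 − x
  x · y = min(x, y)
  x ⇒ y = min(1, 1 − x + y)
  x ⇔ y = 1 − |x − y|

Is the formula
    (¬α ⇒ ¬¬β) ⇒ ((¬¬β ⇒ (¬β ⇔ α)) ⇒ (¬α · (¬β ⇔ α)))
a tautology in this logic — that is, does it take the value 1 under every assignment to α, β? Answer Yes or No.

No

Counterexample: take α = 1/4, β = 3/4.
¬α = ¬1/4 = 3/4
¬β = ¬3/4 = 1/4
¬¬β = ¬1/4 = 3/4
¬α ⇒ ¬¬β = 3/4 ⇒ 3/4 = 1
¬β = ¬3/4 = 1/4
¬¬β = ¬1/4 = 3/4
¬β = ¬3/4 = 1/4
¬β ⇔ α = 1/4 ⇔ 1/4 = 1
¬¬β ⇒ (¬β ⇔ α) = 3/4 ⇒ 1 = 1
¬α = ¬1/4 = 3/4
¬β = ¬3/4 = 1/4
¬β ⇔ α = 1/4 ⇔ 1/4 = 1
¬α · (¬β ⇔ α) = 3/4 · 1 = 3/4
(¬¬β ⇒ (¬β ⇔ α)) ⇒ (¬α · (¬β ⇔ α)) = 1 ⇒ 3/4 = 3/4
(¬α ⇒ ¬¬β) ⇒ ((¬¬β ⇒ (¬β ⇔ α)) ⇒ (¬α · (¬β ⇔ α))) = 1 ⇒ 3/4 = 3/4
This gives 3/4 ≠ 1.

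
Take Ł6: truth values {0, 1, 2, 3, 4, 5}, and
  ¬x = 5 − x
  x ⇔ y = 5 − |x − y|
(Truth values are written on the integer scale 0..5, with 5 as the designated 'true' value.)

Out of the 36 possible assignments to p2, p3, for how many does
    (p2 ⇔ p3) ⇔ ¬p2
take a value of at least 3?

value 5: 8 assignments (counts)
value 4: 10 assignments (counts)
value 3: 7 assignments (counts)
value 2: 6 assignments
value 1: 3 assignments
value 0: 2 assignments
So 25 of the 36 assignments meet the threshold.

25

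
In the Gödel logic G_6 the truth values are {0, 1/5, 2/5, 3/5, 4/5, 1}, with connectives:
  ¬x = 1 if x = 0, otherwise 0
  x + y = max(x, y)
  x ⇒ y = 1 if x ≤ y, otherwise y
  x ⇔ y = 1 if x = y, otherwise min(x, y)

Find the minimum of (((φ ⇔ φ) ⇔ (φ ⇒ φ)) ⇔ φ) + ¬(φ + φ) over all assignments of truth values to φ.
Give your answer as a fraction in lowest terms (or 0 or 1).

1/5

Take φ = 1/5:
φ ⇔ φ = 1/5 ⇔ 1/5 = 1
φ ⇒ φ = 1/5 ⇒ 1/5 = 1
(φ ⇔ φ) ⇔ (φ ⇒ φ) = 1 ⇔ 1 = 1
((φ ⇔ φ) ⇔ (φ ⇒ φ)) ⇔ φ = 1 ⇔ 1/5 = 1/5
φ + φ = 1/5 + 1/5 = 1/5
¬(φ + φ) = ¬1/5 = 0
(((φ ⇔ φ) ⇔ (φ ⇒ φ)) ⇔ φ) + ¬(φ + φ) = 1/5 + 0 = 1/5
No assignment yields a value below 1/5, so this is the minimum.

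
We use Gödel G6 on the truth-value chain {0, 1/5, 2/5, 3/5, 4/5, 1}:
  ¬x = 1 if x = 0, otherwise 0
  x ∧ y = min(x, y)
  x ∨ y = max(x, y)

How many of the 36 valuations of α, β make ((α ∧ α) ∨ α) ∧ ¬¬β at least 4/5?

10

value 1: 5 assignments (counts)
value 4/5: 5 assignments (counts)
value 3/5: 5 assignments
value 2/5: 5 assignments
value 1/5: 5 assignments
value 0: 11 assignments
So 10 of the 36 assignments meet the threshold.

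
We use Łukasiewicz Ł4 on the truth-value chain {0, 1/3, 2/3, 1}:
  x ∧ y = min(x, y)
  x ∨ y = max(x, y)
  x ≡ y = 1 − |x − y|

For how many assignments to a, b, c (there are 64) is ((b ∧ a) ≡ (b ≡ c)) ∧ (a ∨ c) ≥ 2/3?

32

value 1: 11 assignments (counts)
value 2/3: 21 assignments (counts)
value 1/3: 21 assignments
value 0: 11 assignments
So 32 of the 64 assignments meet the threshold.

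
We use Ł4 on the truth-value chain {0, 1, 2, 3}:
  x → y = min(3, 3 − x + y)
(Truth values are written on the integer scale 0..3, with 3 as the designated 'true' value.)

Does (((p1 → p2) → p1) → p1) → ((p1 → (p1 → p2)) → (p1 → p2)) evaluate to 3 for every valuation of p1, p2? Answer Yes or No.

Yes

p1 = 0, p2 = 0 ↦ 3
p1 = 0, p2 = 1 ↦ 3
p1 = 0, p2 = 2 ↦ 3
p1 = 0, p2 = 3 ↦ 3
p1 = 1, p2 = 0 ↦ 3
p1 = 1, p2 = 1 ↦ 3
p1 = 1, p2 = 2 ↦ 3
p1 = 1, p2 = 3 ↦ 3
p1 = 2, p2 = 0 ↦ 3
p1 = 2, p2 = 1 ↦ 3
p1 = 2, p2 = 2 ↦ 3
p1 = 2, p2 = 3 ↦ 3
p1 = 3, p2 = 0 ↦ 3
p1 = 3, p2 = 1 ↦ 3
p1 = 3, p2 = 2 ↦ 3
p1 = 3, p2 = 3 ↦ 3
Every assignment gives a value ≥ 3.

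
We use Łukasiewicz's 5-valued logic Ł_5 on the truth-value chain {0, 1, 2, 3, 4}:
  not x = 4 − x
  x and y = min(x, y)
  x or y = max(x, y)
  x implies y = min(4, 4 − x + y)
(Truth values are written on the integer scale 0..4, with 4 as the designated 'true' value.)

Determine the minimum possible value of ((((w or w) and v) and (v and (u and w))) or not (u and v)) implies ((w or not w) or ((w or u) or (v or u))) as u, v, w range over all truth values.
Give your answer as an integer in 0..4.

2

Take u = 0, v = 0, w = 2:
w or w = 2 or 2 = 2
(w or w) and v = 2 and 0 = 0
u and w = 0 and 2 = 0
v and (u and w) = 0 and 0 = 0
((w or w) and v) and (v and (u and w)) = 0 and 0 = 0
u and v = 0 and 0 = 0
not (u and v) = not 0 = 4
(((w or w) and v) and (v and (u and w))) or not (u and v) = 0 or 4 = 4
not w = not 2 = 2
w or not w = 2 or 2 = 2
w or u = 2 or 0 = 2
v or u = 0 or 0 = 0
(w or u) or (v or u) = 2 or 0 = 2
(w or not w) or ((w or u) or (v or u)) = 2 or 2 = 2
((((w or w) and v) and (v and (u and w))) or not (u and v)) implies ((w or not w) or ((w or u) or (v or u))) = 4 implies 2 = 2
No assignment yields a value below 2, so this is the minimum.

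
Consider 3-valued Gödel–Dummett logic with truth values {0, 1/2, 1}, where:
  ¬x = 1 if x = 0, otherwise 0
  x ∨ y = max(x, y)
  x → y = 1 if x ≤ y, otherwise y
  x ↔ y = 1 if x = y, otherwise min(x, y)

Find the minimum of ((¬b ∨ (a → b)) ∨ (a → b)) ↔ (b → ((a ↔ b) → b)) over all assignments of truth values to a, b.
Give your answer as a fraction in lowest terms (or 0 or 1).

Take a = 1, b = 1/2:
¬b = ¬1/2 = 0
a → b = 1 → 1/2 = 1/2
¬b ∨ (a → b) = 0 ∨ 1/2 = 1/2
a → b = 1 → 1/2 = 1/2
(¬b ∨ (a → b)) ∨ (a → b) = 1/2 ∨ 1/2 = 1/2
a ↔ b = 1 ↔ 1/2 = 1/2
(a ↔ b) → b = 1/2 → 1/2 = 1
b → ((a ↔ b) → b) = 1/2 → 1 = 1
((¬b ∨ (a → b)) ∨ (a → b)) ↔ (b → ((a ↔ b) → b)) = 1/2 ↔ 1 = 1/2
No assignment yields a value below 1/2, so this is the minimum.

1/2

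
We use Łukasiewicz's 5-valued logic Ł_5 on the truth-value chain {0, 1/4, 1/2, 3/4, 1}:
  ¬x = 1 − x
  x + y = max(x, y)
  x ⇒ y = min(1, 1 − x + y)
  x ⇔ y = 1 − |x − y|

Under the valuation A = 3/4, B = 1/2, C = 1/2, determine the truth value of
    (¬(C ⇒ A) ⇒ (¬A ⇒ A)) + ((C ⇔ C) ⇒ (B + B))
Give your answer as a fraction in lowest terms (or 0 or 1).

C ⇒ A = 1/2 ⇒ 3/4 = 1
¬(C ⇒ A) = ¬1 = 0
¬A = ¬3/4 = 1/4
¬A ⇒ A = 1/4 ⇒ 3/4 = 1
¬(C ⇒ A) ⇒ (¬A ⇒ A) = 0 ⇒ 1 = 1
C ⇔ C = 1/2 ⇔ 1/2 = 1
B + B = 1/2 + 1/2 = 1/2
(C ⇔ C) ⇒ (B + B) = 1 ⇒ 1/2 = 1/2
(¬(C ⇒ A) ⇒ (¬A ⇒ A)) + ((C ⇔ C) ⇒ (B + B)) = 1 + 1/2 = 1

1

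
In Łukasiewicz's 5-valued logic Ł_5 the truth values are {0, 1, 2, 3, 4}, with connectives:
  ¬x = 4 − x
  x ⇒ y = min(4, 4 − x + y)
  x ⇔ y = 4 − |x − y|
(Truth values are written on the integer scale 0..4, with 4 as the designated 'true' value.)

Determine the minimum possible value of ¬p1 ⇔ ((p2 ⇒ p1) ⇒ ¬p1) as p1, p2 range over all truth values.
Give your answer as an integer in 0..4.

Take p1 = 2, p2 = 4:
¬p1 = ¬2 = 2
p2 ⇒ p1 = 4 ⇒ 2 = 2
¬p1 = ¬2 = 2
(p2 ⇒ p1) ⇒ ¬p1 = 2 ⇒ 2 = 4
¬p1 ⇔ ((p2 ⇒ p1) ⇒ ¬p1) = 2 ⇔ 4 = 2
No assignment yields a value below 2, so this is the minimum.

2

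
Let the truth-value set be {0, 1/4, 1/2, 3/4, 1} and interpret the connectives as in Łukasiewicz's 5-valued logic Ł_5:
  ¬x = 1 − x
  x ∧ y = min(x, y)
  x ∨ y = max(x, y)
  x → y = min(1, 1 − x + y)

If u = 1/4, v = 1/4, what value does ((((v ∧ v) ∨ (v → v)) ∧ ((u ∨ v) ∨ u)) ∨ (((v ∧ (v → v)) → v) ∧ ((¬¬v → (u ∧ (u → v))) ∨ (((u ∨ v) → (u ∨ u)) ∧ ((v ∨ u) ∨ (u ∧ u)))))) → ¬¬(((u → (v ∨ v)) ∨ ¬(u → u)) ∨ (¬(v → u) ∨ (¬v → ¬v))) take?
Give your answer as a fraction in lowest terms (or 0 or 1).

v ∧ v = 1/4 ∧ 1/4 = 1/4
v → v = 1/4 → 1/4 = 1
(v ∧ v) ∨ (v → v) = 1/4 ∨ 1 = 1
u ∨ v = 1/4 ∨ 1/4 = 1/4
(u ∨ v) ∨ u = 1/4 ∨ 1/4 = 1/4
((v ∧ v) ∨ (v → v)) ∧ ((u ∨ v) ∨ u) = 1 ∧ 1/4 = 1/4
v → v = 1/4 → 1/4 = 1
v ∧ (v → v) = 1/4 ∧ 1 = 1/4
(v ∧ (v → v)) → v = 1/4 → 1/4 = 1
¬v = ¬1/4 = 3/4
¬¬v = ¬3/4 = 1/4
u → v = 1/4 → 1/4 = 1
u ∧ (u → v) = 1/4 ∧ 1 = 1/4
¬¬v → (u ∧ (u → v)) = 1/4 → 1/4 = 1
u ∨ v = 1/4 ∨ 1/4 = 1/4
u ∨ u = 1/4 ∨ 1/4 = 1/4
(u ∨ v) → (u ∨ u) = 1/4 → 1/4 = 1
v ∨ u = 1/4 ∨ 1/4 = 1/4
u ∧ u = 1/4 ∧ 1/4 = 1/4
(v ∨ u) ∨ (u ∧ u) = 1/4 ∨ 1/4 = 1/4
((u ∨ v) → (u ∨ u)) ∧ ((v ∨ u) ∨ (u ∧ u)) = 1 ∧ 1/4 = 1/4
(¬¬v → (u ∧ (u → v))) ∨ (((u ∨ v) → (u ∨ u)) ∧ ((v ∨ u) ∨ (u ∧ u))) = 1 ∨ 1/4 = 1
((v ∧ (v → v)) → v) ∧ ((¬¬v → (u ∧ (u → v))) ∨ (((u ∨ v) → (u ∨ u)) ∧ ((v ∨ u) ∨ (u ∧ u)))) = 1 ∧ 1 = 1
(((v ∧ v) ∨ (v → v)) ∧ ((u ∨ v) ∨ u)) ∨ (((v ∧ (v → v)) → v) ∧ ((¬¬v → (u ∧ (u → v))) ∨ (((u ∨ v) → (u ∨ u)) ∧ ((v ∨ u) ∨ (u ∧ u))))) = 1/4 ∨ 1 = 1
v ∨ v = 1/4 ∨ 1/4 = 1/4
u → (v ∨ v) = 1/4 → 1/4 = 1
u → u = 1/4 → 1/4 = 1
¬(u → u) = ¬1 = 0
(u → (v ∨ v)) ∨ ¬(u → u) = 1 ∨ 0 = 1
v → u = 1/4 → 1/4 = 1
¬(v → u) = ¬1 = 0
¬v = ¬1/4 = 3/4
¬v = ¬1/4 = 3/4
¬v → ¬v = 3/4 → 3/4 = 1
¬(v → u) ∨ (¬v → ¬v) = 0 ∨ 1 = 1
((u → (v ∨ v)) ∨ ¬(u → u)) ∨ (¬(v → u) ∨ (¬v → ¬v)) = 1 ∨ 1 = 1
¬(((u → (v ∨ v)) ∨ ¬(u → u)) ∨ (¬(v → u) ∨ (¬v → ¬v))) = ¬1 = 0
¬¬(((u → (v ∨ v)) ∨ ¬(u → u)) ∨ (¬(v → u) ∨ (¬v → ¬v))) = ¬0 = 1
((((v ∧ v) ∨ (v → v)) ∧ ((u ∨ v) ∨ u)) ∨ (((v ∧ (v → v)) → v) ∧ ((¬¬v → (u ∧ (u → v))) ∨ (((u ∨ v) → (u ∨ u)) ∧ ((v ∨ u) ∨ (u ∧ u)))))) → ¬¬(((u → (v ∨ v)) ∨ ¬(u → u)) ∨ (¬(v → u) ∨ (¬v → ¬v))) = 1 → 1 = 1

1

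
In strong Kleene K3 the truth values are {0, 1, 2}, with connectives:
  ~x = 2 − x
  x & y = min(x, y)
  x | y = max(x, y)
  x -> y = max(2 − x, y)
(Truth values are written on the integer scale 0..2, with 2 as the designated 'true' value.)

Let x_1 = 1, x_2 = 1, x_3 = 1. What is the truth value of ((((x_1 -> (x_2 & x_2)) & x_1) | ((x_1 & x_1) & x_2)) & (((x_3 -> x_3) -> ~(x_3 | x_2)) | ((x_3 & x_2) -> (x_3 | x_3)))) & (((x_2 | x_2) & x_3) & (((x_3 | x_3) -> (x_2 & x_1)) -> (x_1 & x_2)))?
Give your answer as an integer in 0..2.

x_2 & x_2 = 1 & 1 = 1
x_1 -> (x_2 & x_2) = 1 -> 1 = 1
(x_1 -> (x_2 & x_2)) & x_1 = 1 & 1 = 1
x_1 & x_1 = 1 & 1 = 1
(x_1 & x_1) & x_2 = 1 & 1 = 1
((x_1 -> (x_2 & x_2)) & x_1) | ((x_1 & x_1) & x_2) = 1 | 1 = 1
x_3 -> x_3 = 1 -> 1 = 1
x_3 | x_2 = 1 | 1 = 1
~(x_3 | x_2) = ~1 = 1
(x_3 -> x_3) -> ~(x_3 | x_2) = 1 -> 1 = 1
x_3 & x_2 = 1 & 1 = 1
x_3 | x_3 = 1 | 1 = 1
(x_3 & x_2) -> (x_3 | x_3) = 1 -> 1 = 1
((x_3 -> x_3) -> ~(x_3 | x_2)) | ((x_3 & x_2) -> (x_3 | x_3)) = 1 | 1 = 1
(((x_1 -> (x_2 & x_2)) & x_1) | ((x_1 & x_1) & x_2)) & (((x_3 -> x_3) -> ~(x_3 | x_2)) | ((x_3 & x_2) -> (x_3 | x_3))) = 1 & 1 = 1
x_2 | x_2 = 1 | 1 = 1
(x_2 | x_2) & x_3 = 1 & 1 = 1
x_3 | x_3 = 1 | 1 = 1
x_2 & x_1 = 1 & 1 = 1
(x_3 | x_3) -> (x_2 & x_1) = 1 -> 1 = 1
x_1 & x_2 = 1 & 1 = 1
((x_3 | x_3) -> (x_2 & x_1)) -> (x_1 & x_2) = 1 -> 1 = 1
((x_2 | x_2) & x_3) & (((x_3 | x_3) -> (x_2 & x_1)) -> (x_1 & x_2)) = 1 & 1 = 1
((((x_1 -> (x_2 & x_2)) & x_1) | ((x_1 & x_1) & x_2)) & (((x_3 -> x_3) -> ~(x_3 | x_2)) | ((x_3 & x_2) -> (x_3 | x_3)))) & (((x_2 | x_2) & x_3) & (((x_3 | x_3) -> (x_2 & x_1)) -> (x_1 & x_2))) = 1 & 1 = 1

1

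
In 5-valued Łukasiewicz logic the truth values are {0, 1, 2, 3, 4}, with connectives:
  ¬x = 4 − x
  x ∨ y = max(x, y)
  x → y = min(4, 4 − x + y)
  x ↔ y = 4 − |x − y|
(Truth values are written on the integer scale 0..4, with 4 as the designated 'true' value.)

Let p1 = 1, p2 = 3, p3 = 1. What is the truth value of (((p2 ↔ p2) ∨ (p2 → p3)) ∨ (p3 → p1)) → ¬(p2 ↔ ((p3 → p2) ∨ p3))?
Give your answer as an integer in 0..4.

p2 ↔ p2 = 3 ↔ 3 = 4
p2 → p3 = 3 → 1 = 2
(p2 ↔ p2) ∨ (p2 → p3) = 4 ∨ 2 = 4
p3 → p1 = 1 → 1 = 4
((p2 ↔ p2) ∨ (p2 → p3)) ∨ (p3 → p1) = 4 ∨ 4 = 4
p3 → p2 = 1 → 3 = 4
(p3 → p2) ∨ p3 = 4 ∨ 1 = 4
p2 ↔ ((p3 → p2) ∨ p3) = 3 ↔ 4 = 3
¬(p2 ↔ ((p3 → p2) ∨ p3)) = ¬3 = 1
(((p2 ↔ p2) ∨ (p2 → p3)) ∨ (p3 → p1)) → ¬(p2 ↔ ((p3 → p2) ∨ p3)) = 4 → 1 = 1

1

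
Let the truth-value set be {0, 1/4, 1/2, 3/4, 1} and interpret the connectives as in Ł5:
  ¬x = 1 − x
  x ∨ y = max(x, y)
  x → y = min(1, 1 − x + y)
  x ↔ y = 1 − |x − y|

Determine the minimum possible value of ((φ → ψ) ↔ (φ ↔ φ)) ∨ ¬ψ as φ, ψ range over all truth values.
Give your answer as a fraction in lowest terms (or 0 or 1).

Take φ = 1, ψ = 1/2:
φ → ψ = 1 → 1/2 = 1/2
φ ↔ φ = 1 ↔ 1 = 1
(φ → ψ) ↔ (φ ↔ φ) = 1/2 ↔ 1 = 1/2
¬ψ = ¬1/2 = 1/2
((φ → ψ) ↔ (φ ↔ φ)) ∨ ¬ψ = 1/2 ∨ 1/2 = 1/2
No assignment yields a value below 1/2, so this is the minimum.

1/2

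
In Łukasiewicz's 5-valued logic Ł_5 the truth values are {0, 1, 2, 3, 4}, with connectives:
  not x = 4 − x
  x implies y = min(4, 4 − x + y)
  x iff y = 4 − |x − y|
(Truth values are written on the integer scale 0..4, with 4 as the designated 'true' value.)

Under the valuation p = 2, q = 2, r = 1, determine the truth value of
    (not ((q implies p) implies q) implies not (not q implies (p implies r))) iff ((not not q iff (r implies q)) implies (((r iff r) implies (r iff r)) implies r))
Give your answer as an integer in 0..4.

3

q implies p = 2 implies 2 = 4
(q implies p) implies q = 4 implies 2 = 2
not ((q implies p) implies q) = not 2 = 2
not q = not 2 = 2
p implies r = 2 implies 1 = 3
not q implies (p implies r) = 2 implies 3 = 4
not (not q implies (p implies r)) = not 4 = 0
not ((q implies p) implies q) implies not (not q implies (p implies r)) = 2 implies 0 = 2
not q = not 2 = 2
not not q = not 2 = 2
r implies q = 1 implies 2 = 4
not not q iff (r implies q) = 2 iff 4 = 2
r iff r = 1 iff 1 = 4
r iff r = 1 iff 1 = 4
(r iff r) implies (r iff r) = 4 implies 4 = 4
((r iff r) implies (r iff r)) implies r = 4 implies 1 = 1
(not not q iff (r implies q)) implies (((r iff r) implies (r iff r)) implies r) = 2 implies 1 = 3
(not ((q implies p) implies q) implies not (not q implies (p implies r))) iff ((not not q iff (r implies q)) implies (((r iff r) implies (r iff r)) implies r)) = 2 iff 3 = 3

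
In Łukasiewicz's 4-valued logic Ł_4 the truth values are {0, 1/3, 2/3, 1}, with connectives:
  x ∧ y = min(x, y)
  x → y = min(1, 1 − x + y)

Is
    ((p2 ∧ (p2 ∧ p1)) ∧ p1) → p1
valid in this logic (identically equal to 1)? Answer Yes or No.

Yes

p1 = 0, p2 = 0 ↦ 1
p1 = 0, p2 = 1/3 ↦ 1
p1 = 0, p2 = 2/3 ↦ 1
p1 = 0, p2 = 1 ↦ 1
p1 = 1/3, p2 = 0 ↦ 1
p1 = 1/3, p2 = 1/3 ↦ 1
p1 = 1/3, p2 = 2/3 ↦ 1
p1 = 1/3, p2 = 1 ↦ 1
p1 = 2/3, p2 = 0 ↦ 1
p1 = 2/3, p2 = 1/3 ↦ 1
p1 = 2/3, p2 = 2/3 ↦ 1
p1 = 2/3, p2 = 1 ↦ 1
p1 = 1, p2 = 0 ↦ 1
p1 = 1, p2 = 1/3 ↦ 1
p1 = 1, p2 = 2/3 ↦ 1
p1 = 1, p2 = 1 ↦ 1
Every assignment gives a value ≥ 1.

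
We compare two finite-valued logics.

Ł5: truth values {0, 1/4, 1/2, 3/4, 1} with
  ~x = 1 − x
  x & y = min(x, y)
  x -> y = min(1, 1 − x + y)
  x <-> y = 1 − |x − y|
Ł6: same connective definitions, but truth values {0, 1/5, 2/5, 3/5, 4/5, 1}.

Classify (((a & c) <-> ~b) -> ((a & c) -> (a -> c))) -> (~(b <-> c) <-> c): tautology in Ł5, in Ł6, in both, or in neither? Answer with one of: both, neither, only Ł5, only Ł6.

neither

In Ł5: at a = 0, b = 1/4, c = 0 the value is 3/4 — not a tautology.
In Ł6: at a = 0, b = 1/5, c = 0 the value is 4/5 — not a tautology.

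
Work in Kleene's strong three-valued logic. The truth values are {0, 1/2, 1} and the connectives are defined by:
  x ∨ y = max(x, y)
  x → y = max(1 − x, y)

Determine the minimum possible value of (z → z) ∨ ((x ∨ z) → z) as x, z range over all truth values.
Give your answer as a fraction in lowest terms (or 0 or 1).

Take x = 0, z = 1/2:
z → z = 1/2 → 1/2 = 1/2
x ∨ z = 0 ∨ 1/2 = 1/2
(x ∨ z) → z = 1/2 → 1/2 = 1/2
(z → z) ∨ ((x ∨ z) → z) = 1/2 ∨ 1/2 = 1/2
No assignment yields a value below 1/2, so this is the minimum.

1/2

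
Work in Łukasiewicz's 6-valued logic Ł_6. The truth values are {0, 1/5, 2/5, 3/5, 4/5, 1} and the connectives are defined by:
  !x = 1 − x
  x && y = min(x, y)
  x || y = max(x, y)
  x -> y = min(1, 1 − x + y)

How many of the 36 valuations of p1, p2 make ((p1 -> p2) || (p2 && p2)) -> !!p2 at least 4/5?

value 1: 11 assignments (counts)
value 4/5: 9 assignments (counts)
value 3/5: 7 assignments
value 2/5: 5 assignments
value 1/5: 3 assignments
value 0: 1 assignment
So 20 of the 36 assignments meet the threshold.

20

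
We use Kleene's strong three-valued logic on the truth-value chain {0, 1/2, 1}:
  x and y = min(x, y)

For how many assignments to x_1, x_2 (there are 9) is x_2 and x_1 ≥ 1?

1

x_1 = 0, x_2 = 0 ↦ 0  <
x_1 = 0, x_2 = 1/2 ↦ 0  <
x_1 = 0, x_2 = 1 ↦ 0  <
x_1 = 1/2, x_2 = 0 ↦ 0  <
x_1 = 1/2, x_2 = 1/2 ↦ 1/2  <
x_1 = 1/2, x_2 = 1 ↦ 1/2  <
x_1 = 1, x_2 = 0 ↦ 0  <
x_1 = 1, x_2 = 1/2 ↦ 1/2  <
x_1 = 1, x_2 = 1 ↦ 1  ≥
So 1 of the 9 assignments meets the threshold.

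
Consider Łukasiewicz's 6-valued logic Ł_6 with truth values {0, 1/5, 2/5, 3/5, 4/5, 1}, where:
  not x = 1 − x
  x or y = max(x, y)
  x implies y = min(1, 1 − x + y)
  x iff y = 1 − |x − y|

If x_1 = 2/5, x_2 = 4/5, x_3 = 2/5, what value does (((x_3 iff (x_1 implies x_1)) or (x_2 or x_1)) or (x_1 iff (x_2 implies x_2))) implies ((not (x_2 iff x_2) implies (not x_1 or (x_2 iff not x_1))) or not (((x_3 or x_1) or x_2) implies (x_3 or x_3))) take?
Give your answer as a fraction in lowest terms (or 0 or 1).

1

x_1 implies x_1 = 2/5 implies 2/5 = 1
x_3 iff (x_1 implies x_1) = 2/5 iff 1 = 2/5
x_2 or x_1 = 4/5 or 2/5 = 4/5
(x_3 iff (x_1 implies x_1)) or (x_2 or x_1) = 2/5 or 4/5 = 4/5
x_2 implies x_2 = 4/5 implies 4/5 = 1
x_1 iff (x_2 implies x_2) = 2/5 iff 1 = 2/5
((x_3 iff (x_1 implies x_1)) or (x_2 or x_1)) or (x_1 iff (x_2 implies x_2)) = 4/5 or 2/5 = 4/5
x_2 iff x_2 = 4/5 iff 4/5 = 1
not (x_2 iff x_2) = not 1 = 0
not x_1 = not 2/5 = 3/5
not x_1 = not 2/5 = 3/5
x_2 iff not x_1 = 4/5 iff 3/5 = 4/5
not x_1 or (x_2 iff not x_1) = 3/5 or 4/5 = 4/5
not (x_2 iff x_2) implies (not x_1 or (x_2 iff not x_1)) = 0 implies 4/5 = 1
x_3 or x_1 = 2/5 or 2/5 = 2/5
(x_3 or x_1) or x_2 = 2/5 or 4/5 = 4/5
x_3 or x_3 = 2/5 or 2/5 = 2/5
((x_3 or x_1) or x_2) implies (x_3 or x_3) = 4/5 implies 2/5 = 3/5
not (((x_3 or x_1) or x_2) implies (x_3 or x_3)) = not 3/5 = 2/5
(not (x_2 iff x_2) implies (not x_1 or (x_2 iff not x_1))) or not (((x_3 or x_1) or x_2) implies (x_3 or x_3)) = 1 or 2/5 = 1
(((x_3 iff (x_1 implies x_1)) or (x_2 or x_1)) or (x_1 iff (x_2 implies x_2))) implies ((not (x_2 iff x_2) implies (not x_1 or (x_2 iff not x_1))) or not (((x_3 or x_1) or x_2) implies (x_3 or x_3))) = 4/5 implies 1 = 1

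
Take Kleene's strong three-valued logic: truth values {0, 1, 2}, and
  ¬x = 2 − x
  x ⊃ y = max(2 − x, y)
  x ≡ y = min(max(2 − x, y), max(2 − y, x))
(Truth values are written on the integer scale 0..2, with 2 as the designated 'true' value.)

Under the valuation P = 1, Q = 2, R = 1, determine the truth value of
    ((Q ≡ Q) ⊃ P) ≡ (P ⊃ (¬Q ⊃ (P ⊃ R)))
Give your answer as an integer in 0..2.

1

Q ≡ Q = 2 ≡ 2 = 2
(Q ≡ Q) ⊃ P = 2 ⊃ 1 = 1
¬Q = ¬2 = 0
P ⊃ R = 1 ⊃ 1 = 1
¬Q ⊃ (P ⊃ R) = 0 ⊃ 1 = 2
P ⊃ (¬Q ⊃ (P ⊃ R)) = 1 ⊃ 2 = 2
((Q ≡ Q) ⊃ P) ≡ (P ⊃ (¬Q ⊃ (P ⊃ R))) = 1 ≡ 2 = 1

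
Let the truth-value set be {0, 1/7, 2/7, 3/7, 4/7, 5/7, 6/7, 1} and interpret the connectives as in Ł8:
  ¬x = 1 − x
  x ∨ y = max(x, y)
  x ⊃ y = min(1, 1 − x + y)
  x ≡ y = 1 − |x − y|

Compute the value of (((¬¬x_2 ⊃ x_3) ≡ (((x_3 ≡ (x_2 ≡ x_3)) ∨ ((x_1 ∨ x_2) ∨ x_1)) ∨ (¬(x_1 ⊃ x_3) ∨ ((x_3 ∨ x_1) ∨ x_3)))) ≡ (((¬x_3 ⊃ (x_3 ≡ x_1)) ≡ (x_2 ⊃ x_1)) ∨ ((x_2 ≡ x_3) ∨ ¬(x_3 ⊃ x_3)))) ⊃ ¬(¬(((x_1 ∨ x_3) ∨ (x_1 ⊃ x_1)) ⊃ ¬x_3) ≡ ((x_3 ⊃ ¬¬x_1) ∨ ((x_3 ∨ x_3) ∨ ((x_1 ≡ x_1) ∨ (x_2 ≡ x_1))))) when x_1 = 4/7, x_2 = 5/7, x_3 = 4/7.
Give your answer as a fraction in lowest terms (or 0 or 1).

¬x_2 = ¬5/7 = 2/7
¬¬x_2 = ¬2/7 = 5/7
¬¬x_2 ⊃ x_3 = 5/7 ⊃ 4/7 = 6/7
x_2 ≡ x_3 = 5/7 ≡ 4/7 = 6/7
x_3 ≡ (x_2 ≡ x_3) = 4/7 ≡ 6/7 = 5/7
x_1 ∨ x_2 = 4/7 ∨ 5/7 = 5/7
(x_1 ∨ x_2) ∨ x_1 = 5/7 ∨ 4/7 = 5/7
(x_3 ≡ (x_2 ≡ x_3)) ∨ ((x_1 ∨ x_2) ∨ x_1) = 5/7 ∨ 5/7 = 5/7
x_1 ⊃ x_3 = 4/7 ⊃ 4/7 = 1
¬(x_1 ⊃ x_3) = ¬1 = 0
x_3 ∨ x_1 = 4/7 ∨ 4/7 = 4/7
(x_3 ∨ x_1) ∨ x_3 = 4/7 ∨ 4/7 = 4/7
¬(x_1 ⊃ x_3) ∨ ((x_3 ∨ x_1) ∨ x_3) = 0 ∨ 4/7 = 4/7
((x_3 ≡ (x_2 ≡ x_3)) ∨ ((x_1 ∨ x_2) ∨ x_1)) ∨ (¬(x_1 ⊃ x_3) ∨ ((x_3 ∨ x_1) ∨ x_3)) = 5/7 ∨ 4/7 = 5/7
(¬¬x_2 ⊃ x_3) ≡ (((x_3 ≡ (x_2 ≡ x_3)) ∨ ((x_1 ∨ x_2) ∨ x_1)) ∨ (¬(x_1 ⊃ x_3) ∨ ((x_3 ∨ x_1) ∨ x_3))) = 6/7 ≡ 5/7 = 6/7
¬x_3 = ¬4/7 = 3/7
x_3 ≡ x_1 = 4/7 ≡ 4/7 = 1
¬x_3 ⊃ (x_3 ≡ x_1) = 3/7 ⊃ 1 = 1
x_2 ⊃ x_1 = 5/7 ⊃ 4/7 = 6/7
(¬x_3 ⊃ (x_3 ≡ x_1)) ≡ (x_2 ⊃ x_1) = 1 ≡ 6/7 = 6/7
x_2 ≡ x_3 = 5/7 ≡ 4/7 = 6/7
x_3 ⊃ x_3 = 4/7 ⊃ 4/7 = 1
¬(x_3 ⊃ x_3) = ¬1 = 0
(x_2 ≡ x_3) ∨ ¬(x_3 ⊃ x_3) = 6/7 ∨ 0 = 6/7
((¬x_3 ⊃ (x_3 ≡ x_1)) ≡ (x_2 ⊃ x_1)) ∨ ((x_2 ≡ x_3) ∨ ¬(x_3 ⊃ x_3)) = 6/7 ∨ 6/7 = 6/7
((¬¬x_2 ⊃ x_3) ≡ (((x_3 ≡ (x_2 ≡ x_3)) ∨ ((x_1 ∨ x_2) ∨ x_1)) ∨ (¬(x_1 ⊃ x_3) ∨ ((x_3 ∨ x_1) ∨ x_3)))) ≡ (((¬x_3 ⊃ (x_3 ≡ x_1)) ≡ (x_2 ⊃ x_1)) ∨ ((x_2 ≡ x_3) ∨ ¬(x_3 ⊃ x_3))) = 6/7 ≡ 6/7 = 1
x_1 ∨ x_3 = 4/7 ∨ 4/7 = 4/7
x_1 ⊃ x_1 = 4/7 ⊃ 4/7 = 1
(x_1 ∨ x_3) ∨ (x_1 ⊃ x_1) = 4/7 ∨ 1 = 1
¬x_3 = ¬4/7 = 3/7
((x_1 ∨ x_3) ∨ (x_1 ⊃ x_1)) ⊃ ¬x_3 = 1 ⊃ 3/7 = 3/7
¬(((x_1 ∨ x_3) ∨ (x_1 ⊃ x_1)) ⊃ ¬x_3) = ¬3/7 = 4/7
¬x_1 = ¬4/7 = 3/7
¬¬x_1 = ¬3/7 = 4/7
x_3 ⊃ ¬¬x_1 = 4/7 ⊃ 4/7 = 1
x_3 ∨ x_3 = 4/7 ∨ 4/7 = 4/7
x_1 ≡ x_1 = 4/7 ≡ 4/7 = 1
x_2 ≡ x_1 = 5/7 ≡ 4/7 = 6/7
(x_1 ≡ x_1) ∨ (x_2 ≡ x_1) = 1 ∨ 6/7 = 1
(x_3 ∨ x_3) ∨ ((x_1 ≡ x_1) ∨ (x_2 ≡ x_1)) = 4/7 ∨ 1 = 1
(x_3 ⊃ ¬¬x_1) ∨ ((x_3 ∨ x_3) ∨ ((x_1 ≡ x_1) ∨ (x_2 ≡ x_1))) = 1 ∨ 1 = 1
¬(((x_1 ∨ x_3) ∨ (x_1 ⊃ x_1)) ⊃ ¬x_3) ≡ ((x_3 ⊃ ¬¬x_1) ∨ ((x_3 ∨ x_3) ∨ ((x_1 ≡ x_1) ∨ (x_2 ≡ x_1)))) = 4/7 ≡ 1 = 4/7
¬(¬(((x_1 ∨ x_3) ∨ (x_1 ⊃ x_1)) ⊃ ¬x_3) ≡ ((x_3 ⊃ ¬¬x_1) ∨ ((x_3 ∨ x_3) ∨ ((x_1 ≡ x_1) ∨ (x_2 ≡ x_1))))) = ¬4/7 = 3/7
(((¬¬x_2 ⊃ x_3) ≡ (((x_3 ≡ (x_2 ≡ x_3)) ∨ ((x_1 ∨ x_2) ∨ x_1)) ∨ (¬(x_1 ⊃ x_3) ∨ ((x_3 ∨ x_1) ∨ x_3)))) ≡ (((¬x_3 ⊃ (x_3 ≡ x_1)) ≡ (x_2 ⊃ x_1)) ∨ ((x_2 ≡ x_3) ∨ ¬(x_3 ⊃ x_3)))) ⊃ ¬(¬(((x_1 ∨ x_3) ∨ (x_1 ⊃ x_1)) ⊃ ¬x_3) ≡ ((x_3 ⊃ ¬¬x_1) ∨ ((x_3 ∨ x_3) ∨ ((x_1 ≡ x_1) ∨ (x_2 ≡ x_1))))) = 1 ⊃ 3/7 = 3/7

3/7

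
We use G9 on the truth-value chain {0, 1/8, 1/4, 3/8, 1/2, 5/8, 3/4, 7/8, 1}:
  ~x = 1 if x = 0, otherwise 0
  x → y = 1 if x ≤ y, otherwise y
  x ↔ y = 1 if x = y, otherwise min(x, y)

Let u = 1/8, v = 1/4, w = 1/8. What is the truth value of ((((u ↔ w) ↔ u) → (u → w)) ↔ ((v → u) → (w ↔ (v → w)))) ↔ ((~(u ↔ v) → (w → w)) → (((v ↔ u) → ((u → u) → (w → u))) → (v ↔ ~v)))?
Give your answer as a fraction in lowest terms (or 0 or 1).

u ↔ w = 1/8 ↔ 1/8 = 1
(u ↔ w) ↔ u = 1 ↔ 1/8 = 1/8
u → w = 1/8 → 1/8 = 1
((u ↔ w) ↔ u) → (u → w) = 1/8 → 1 = 1
v → u = 1/4 → 1/8 = 1/8
v → w = 1/4 → 1/8 = 1/8
w ↔ (v → w) = 1/8 ↔ 1/8 = 1
(v → u) → (w ↔ (v → w)) = 1/8 → 1 = 1
(((u ↔ w) ↔ u) → (u → w)) ↔ ((v → u) → (w ↔ (v → w))) = 1 ↔ 1 = 1
u ↔ v = 1/8 ↔ 1/4 = 1/8
~(u ↔ v) = ~1/8 = 0
w → w = 1/8 → 1/8 = 1
~(u ↔ v) → (w → w) = 0 → 1 = 1
v ↔ u = 1/4 ↔ 1/8 = 1/8
u → u = 1/8 → 1/8 = 1
w → u = 1/8 → 1/8 = 1
(u → u) → (w → u) = 1 → 1 = 1
(v ↔ u) → ((u → u) → (w → u)) = 1/8 → 1 = 1
~v = ~1/4 = 0
v ↔ ~v = 1/4 ↔ 0 = 0
((v ↔ u) → ((u → u) → (w → u))) → (v ↔ ~v) = 1 → 0 = 0
(~(u ↔ v) → (w → w)) → (((v ↔ u) → ((u → u) → (w → u))) → (v ↔ ~v)) = 1 → 0 = 0
((((u ↔ w) ↔ u) → (u → w)) ↔ ((v → u) → (w ↔ (v → w)))) ↔ ((~(u ↔ v) → (w → w)) → (((v ↔ u) → ((u → u) → (w → u))) → (v ↔ ~v))) = 1 ↔ 0 = 0

0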